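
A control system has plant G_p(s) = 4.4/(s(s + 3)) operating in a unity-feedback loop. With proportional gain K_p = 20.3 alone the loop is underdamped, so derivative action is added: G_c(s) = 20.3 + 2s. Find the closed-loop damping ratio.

Forward path: (20.3 + 2s)·4.4/(s(s+3)). The closed-loop characteristic equation is s² + (3 + 4.4·2)s + 4.4·20.3 = 0.
That is s² + 11.8s + 89.32 = 0, so ω_n = 9.451 rad/s and ζ = 11.8/(2·9.451) = 0.6243.

ζ = 0.624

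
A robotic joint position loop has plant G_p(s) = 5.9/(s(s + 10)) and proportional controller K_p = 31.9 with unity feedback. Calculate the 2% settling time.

From 1 + K_pG_p(s) = 0: s² + 10s + 188.2 = 0 ⇒ ω_n = 13.72, ζ = 0.3645.
2% settling time T_s ≈ 4/(ζω_n) = 4/5 = 0.8 s.

T_s ≈ 0.8 s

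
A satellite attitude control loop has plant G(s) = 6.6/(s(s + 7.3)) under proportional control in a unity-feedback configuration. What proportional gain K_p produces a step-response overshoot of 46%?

From %OS = 100·exp(−πζ/√(1−ζ²)) = 46%, ζ = −ln(0.46)/√(π²+ln²(0.46)) = 0.24.
Characteristic equation s² + 7.3s + 6.6K_p = 0 gives ζ = 7.3/(2√(6.6K_p)).
Setting ζ = 0.24: √(6.6K_p) = 7.3/(2·0.24) = 15.21, so K_p = 231.4/6.6 = 35.1.

K_p = 35.1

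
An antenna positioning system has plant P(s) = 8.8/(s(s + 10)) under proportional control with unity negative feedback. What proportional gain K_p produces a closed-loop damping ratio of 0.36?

K_p = 21.9

Closed-loop characteristic equation: s² + 10s + K_p·8.8 = 0.
So ω_n = √(8.8K_p) and 2ζω_n = 10, giving ζ = 10/(2√(8.8K_p)).
Setting ζ = 0.36: √(8.8K_p) = 10/(2·0.36) = 13.89, so K_p = 192.9/8.8 = 21.9.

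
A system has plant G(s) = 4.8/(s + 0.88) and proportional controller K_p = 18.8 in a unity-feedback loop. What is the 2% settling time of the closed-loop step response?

Closed-loop transfer function: T(s) = K_p·G(s)/(1 + K_p·G(s)) = 90.24/(s + 0.88 + 90.24) = 90.24/(s + 91.12).
Time constant τ = 1/91.12 = 0.01097 s, so the 2% settling time is about 4τ = 0.0439 s.

T_s ≈ 0.0439 s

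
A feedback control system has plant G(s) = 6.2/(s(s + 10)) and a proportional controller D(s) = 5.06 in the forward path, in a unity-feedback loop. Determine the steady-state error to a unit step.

0

The open loop D(s)G(s) has a pole at the origin (type 1), so the static position error constant is infinite and e_ss = 1/(1+∞) = 0.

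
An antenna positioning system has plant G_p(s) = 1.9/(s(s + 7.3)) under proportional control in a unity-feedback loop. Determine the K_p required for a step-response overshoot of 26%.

From %OS = 100·exp(−πζ/√(1−ζ²)) = 26%, ζ = −ln(0.26)/√(π²+ln²(0.26)) = 0.3941.
Characteristic equation s² + 7.3s + 1.9K_p = 0 gives ζ = 7.3/(2√(1.9K_p)).
Setting ζ = 0.3941: √(1.9K_p) = 7.3/(2·0.3941) = 9.262, so K_p = 85.78/1.9 = 45.1.

K_p = 45.1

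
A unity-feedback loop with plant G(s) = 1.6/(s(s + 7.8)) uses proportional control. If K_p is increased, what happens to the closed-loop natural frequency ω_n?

ω_n = √(1.6·K_p), which grows with K_p.

increase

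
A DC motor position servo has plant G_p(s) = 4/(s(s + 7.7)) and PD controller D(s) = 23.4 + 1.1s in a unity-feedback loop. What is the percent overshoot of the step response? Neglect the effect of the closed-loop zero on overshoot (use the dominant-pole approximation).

Forward path: (23.4 + 1.1s)·4/(s(s+7.7)). The closed-loop characteristic equation is s² + (7.7 + 4·1.1)s + 4·23.4 = 0.
That is s² + 12.1s + 93.6 = 0, so ω_n = 9.675 rad/s and ζ = 12.1/(2·9.675) = 0.6253.
%OS = 100·exp(−πζ/√(1−ζ²)) = 8.07%.

8.07%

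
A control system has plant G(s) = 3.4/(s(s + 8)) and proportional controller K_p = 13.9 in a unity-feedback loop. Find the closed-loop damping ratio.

With unity feedback the closed-loop characteristic equation is s² + 8s + 13.9·3.4 = s² + 8s + 47.26 = 0.
Matching s² + 2ζω_n s + ω_n²: ω_n = √47.26 = 6.875 rad/s and 2ζω_n = 8, so ζ = 8/(2·6.875) = 0.582.

ζ = 0.582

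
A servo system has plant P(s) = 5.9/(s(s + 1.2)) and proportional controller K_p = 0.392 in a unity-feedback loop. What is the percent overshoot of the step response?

26%

The closed-loop denominator s² + 1.2s + 2.313 gives ω_n = √2.313 = 1.521 and ζ = 1.2/(2ω_n) = 0.3945.
%OS = 100·exp(−πζ/√(1−ζ²)) = 100·exp(−π·0.3945/√0.8443) = 26%.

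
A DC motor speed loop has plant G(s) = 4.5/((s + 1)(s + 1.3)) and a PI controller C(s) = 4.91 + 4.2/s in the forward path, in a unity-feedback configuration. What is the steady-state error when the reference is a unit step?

The open loop C(s)G(s) has a pole at the origin (type 1), so the static position error constant is infinite and e_ss = 1/(1+∞) = 0.

0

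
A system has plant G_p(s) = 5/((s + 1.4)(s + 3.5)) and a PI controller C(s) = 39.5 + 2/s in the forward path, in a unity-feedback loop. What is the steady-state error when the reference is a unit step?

The open loop C(s)G_p(s) has a pole at the origin (type 1), so the static position error constant is infinite and e_ss = 1/(1+∞) = 0.

0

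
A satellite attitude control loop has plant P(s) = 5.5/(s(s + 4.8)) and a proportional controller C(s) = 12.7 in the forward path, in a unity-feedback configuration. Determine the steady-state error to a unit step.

The open loop C(s)P(s) has a pole at the origin (type 1), so the static position error constant is infinite and e_ss = 1/(1+∞) = 0.

0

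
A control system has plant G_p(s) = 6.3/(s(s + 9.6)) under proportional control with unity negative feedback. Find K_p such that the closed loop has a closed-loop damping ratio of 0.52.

K_p = 13.5

Closed-loop characteristic equation: s² + 9.6s + K_p·6.3 = 0.
So ω_n = √(6.3K_p) and 2ζω_n = 9.6, giving ζ = 9.6/(2√(6.3K_p)).
Setting ζ = 0.52: √(6.3K_p) = 9.6/(2·0.52) = 9.231, so K_p = 85.21/6.3 = 13.5.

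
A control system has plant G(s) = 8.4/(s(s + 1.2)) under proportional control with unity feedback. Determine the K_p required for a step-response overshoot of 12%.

K_p = 0.137

From %OS = 100·exp(−πζ/√(1−ζ²)) = 12%, ζ = −ln(0.12)/√(π²+ln²(0.12)) = 0.5594.
Characteristic equation s² + 1.2s + 8.4K_p = 0 gives ζ = 1.2/(2√(8.4K_p)).
Setting ζ = 0.5594: √(8.4K_p) = 1.2/(2·0.5594) = 1.073, so K_p = 1.15/8.4 = 0.137.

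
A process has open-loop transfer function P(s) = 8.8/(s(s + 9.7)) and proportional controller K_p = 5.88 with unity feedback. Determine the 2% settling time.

T_s ≈ 0.825 s

The closed-loop denominator s² + 9.7s + 51.74 gives ω_n = √51.74 = 7.193 and ζ = 9.7/(2ω_n) = 0.6742.
2% settling time T_s ≈ 4/(ζω_n) = 4/4.85 = 0.825 s.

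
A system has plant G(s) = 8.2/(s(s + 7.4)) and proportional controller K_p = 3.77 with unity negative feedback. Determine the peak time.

From 1 + K_pG(s) = 0: s² + 7.4s + 30.91 = 0 ⇒ ω_n = 5.56, ζ = 0.6655.
Damped frequency ω_d = ω_n√(1−ζ²) = 4.15 rad/s, so peak time T_p = π/ω_d = 0.757 s.

T_p = 0.757 s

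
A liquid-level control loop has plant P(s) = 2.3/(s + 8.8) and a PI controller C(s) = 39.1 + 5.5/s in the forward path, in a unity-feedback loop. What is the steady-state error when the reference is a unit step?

The open loop C(s)P(s) has a pole at the origin (type 1), so the static position error constant is infinite and e_ss = 1/(1+∞) = 0.

0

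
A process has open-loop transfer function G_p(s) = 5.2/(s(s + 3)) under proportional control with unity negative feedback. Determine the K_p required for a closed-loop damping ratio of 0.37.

K_p = 3.16

Closed-loop characteristic equation: s² + 3s + K_p·5.2 = 0.
So ω_n = √(5.2K_p) and 2ζω_n = 3, giving ζ = 3/(2√(5.2K_p)).
Setting ζ = 0.37: √(5.2K_p) = 3/(2·0.37) = 4.054, so K_p = 16.44/5.2 = 3.16.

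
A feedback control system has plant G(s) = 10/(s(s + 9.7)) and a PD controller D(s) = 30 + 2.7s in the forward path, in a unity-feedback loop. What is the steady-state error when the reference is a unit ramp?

The loop has one pole at the origin (type 1). Velocity error constant K_v = lim_{s→0} s·D(s)G(s) = 30·10/9.7 = 30.93.
Steady-state error to a unit ramp: e_ss = 1/K_v = 0.0323.

0.0323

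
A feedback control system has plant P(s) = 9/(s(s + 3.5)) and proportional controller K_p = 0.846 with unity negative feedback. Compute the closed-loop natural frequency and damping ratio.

The closed-loop denominator is s(s+3.5) + 0.846·9 = s² + 3.5s + 7.614.
Matching s² + 2ζω_n s + ω_n²: ω_n = √7.614 = 2.759 rad/s and 2ζω_n = 3.5, so ζ = 3.5/(2·2.759) = 0.634.

ω_n = 2.76 rad/s, ζ = 0.634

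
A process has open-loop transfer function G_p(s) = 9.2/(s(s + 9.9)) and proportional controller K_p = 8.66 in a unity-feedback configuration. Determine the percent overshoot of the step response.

12.3%

The closed-loop denominator s² + 9.9s + 79.67 gives ω_n = √79.67 = 8.926 and ζ = 9.9/(2ω_n) = 0.5546.
%OS = 100·exp(−πζ/√(1−ζ²)) = 100·exp(−π·0.5546/√0.6925) = 12.3%.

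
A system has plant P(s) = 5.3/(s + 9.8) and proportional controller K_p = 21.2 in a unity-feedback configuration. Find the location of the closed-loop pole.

s = -122.2

Closed-loop transfer function: T(s) = K_p·P(s)/(1 + K_p·P(s)) = 112.4/(s + 9.8 + 112.4) = 112.4/(s + 122.2).
The closed-loop pole is at s = −122.2.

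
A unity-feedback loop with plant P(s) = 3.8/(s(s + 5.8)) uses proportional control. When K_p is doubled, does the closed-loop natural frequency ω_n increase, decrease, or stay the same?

ω_n = √(3.8·K_p), which grows with K_p.

increase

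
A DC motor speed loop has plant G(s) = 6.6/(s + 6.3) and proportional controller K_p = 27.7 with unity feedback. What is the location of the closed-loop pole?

s = -189.1

Closed-loop transfer function: T(s) = K_p·G(s)/(1 + K_p·G(s)) = 182.8/(s + 6.3 + 182.8) = 182.8/(s + 189.1).
The closed-loop pole is at s = −189.1.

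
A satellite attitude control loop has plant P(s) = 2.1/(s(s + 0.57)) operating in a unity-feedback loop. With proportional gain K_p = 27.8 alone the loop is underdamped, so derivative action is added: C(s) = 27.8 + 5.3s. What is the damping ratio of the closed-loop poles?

ζ = 0.766

Forward path: (27.8 + 5.3s)·2.1/(s(s+0.57)). The closed-loop characteristic equation is s² + (0.57 + 2.1·5.3)s + 2.1·27.8 = 0.
That is s² + 11.7s + 58.38 = 0, so ω_n = 7.641 rad/s and ζ = 11.7/(2·7.641) = 0.7656.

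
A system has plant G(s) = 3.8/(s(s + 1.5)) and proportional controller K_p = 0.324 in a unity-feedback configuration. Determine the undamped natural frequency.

ω_n = 1.11 rad/s

With unity feedback the closed-loop characteristic equation is s² + 1.5s + 0.324·3.8 = s² + 1.5s + 1.231 = 0.
Matching s² + 2ζω_n s + ω_n²: ω_n = √1.231 = 1.11 rad/s and 2ζω_n = 1.5, so ζ = 1.5/(2·1.11) = 0.676.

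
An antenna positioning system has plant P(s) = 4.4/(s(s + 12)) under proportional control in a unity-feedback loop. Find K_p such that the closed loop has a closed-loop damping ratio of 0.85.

Closed-loop characteristic equation: s² + 12s + K_p·4.4 = 0.
So ω_n = √(4.4K_p) and 2ζω_n = 12, giving ζ = 12/(2√(4.4K_p)).
Setting ζ = 0.85: √(4.4K_p) = 12/(2·0.85) = 7.059, so K_p = 49.83/4.4 = 11.3.

K_p = 11.3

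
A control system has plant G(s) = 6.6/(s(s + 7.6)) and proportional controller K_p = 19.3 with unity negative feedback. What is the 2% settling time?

T_s ≈ 1.05 s

The closed-loop denominator s² + 7.6s + 127.4 gives ω_n = √127.4 = 11.29 and ζ = 7.6/(2ω_n) = 0.3367.
2% settling time T_s ≈ 4/(ζω_n) = 4/3.8 = 1.05 s.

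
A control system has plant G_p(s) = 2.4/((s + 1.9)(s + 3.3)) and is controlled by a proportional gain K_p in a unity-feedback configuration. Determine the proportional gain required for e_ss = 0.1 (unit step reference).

K_p = 23.5

Steady-state error for a unit step on this type-0 loop is 1/(1 + K_p·G_p(0)).
G_p(0) = 0.3828. Require 1/(1 + K_p·0.3828) = 0.1, so 1 + 0.3828·K_p = 10.
K_p = (10 − 1)/0.3828 = 23.5.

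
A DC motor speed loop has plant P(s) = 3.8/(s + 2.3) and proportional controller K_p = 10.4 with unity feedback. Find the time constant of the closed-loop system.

Closed-loop transfer function: T(s) = K_p·P(s)/(1 + K_p·P(s)) = 39.52/(s + 2.3 + 39.52) = 39.52/(s + 41.82).
Time constant τ = 1/41.82 = 0.0239 s.

τ = 0.0239 s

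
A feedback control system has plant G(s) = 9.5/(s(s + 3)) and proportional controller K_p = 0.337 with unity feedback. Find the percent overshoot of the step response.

0.798%

From 1 + K_pG(s) = 0: s² + 3s + 3.202 = 0 ⇒ ω_n = 1.789, ζ = 0.8383.
%OS = 100·exp(−πζ/√(1−ζ²)) = 100·exp(−π·0.8383/√0.2972) = 0.798%.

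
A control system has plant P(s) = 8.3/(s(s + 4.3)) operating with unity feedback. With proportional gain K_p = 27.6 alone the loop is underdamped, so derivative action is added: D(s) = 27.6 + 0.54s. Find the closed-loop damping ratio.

Forward path: (27.6 + 0.54s)·8.3/(s(s+4.3)). The closed-loop characteristic equation is s² + (4.3 + 8.3·0.54)s + 8.3·27.6 = 0.
That is s² + 8.782s + 229.1 = 0, so ω_n = 15.14 rad/s and ζ = 8.782/(2·15.14) = 0.2901.

ζ = 0.29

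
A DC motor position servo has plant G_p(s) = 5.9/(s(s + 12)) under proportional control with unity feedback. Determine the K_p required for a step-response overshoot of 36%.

K_p = 63.8

From %OS = 100·exp(−πζ/√(1−ζ²)) = 36%, ζ = −ln(0.36)/√(π²+ln²(0.36)) = 0.3093.
Characteristic equation s² + 12s + 5.9K_p = 0 gives ζ = 12/(2√(5.9K_p)).
Setting ζ = 0.3093: √(5.9K_p) = 12/(2·0.3093) = 19.4, so K_p = 376.4/5.9 = 63.8.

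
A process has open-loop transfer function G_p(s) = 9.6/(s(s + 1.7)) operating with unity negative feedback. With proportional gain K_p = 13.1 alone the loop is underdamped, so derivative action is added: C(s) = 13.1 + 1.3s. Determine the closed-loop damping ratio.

Forward path: (13.1 + 1.3s)·9.6/(s(s+1.7)). The closed-loop characteristic equation is s² + (1.7 + 9.6·1.3)s + 9.6·13.1 = 0.
That is s² + 14.18s + 125.8 = 0, so ω_n = 11.21 rad/s and ζ = 14.18/(2·11.21) = 0.6322.

ζ = 0.632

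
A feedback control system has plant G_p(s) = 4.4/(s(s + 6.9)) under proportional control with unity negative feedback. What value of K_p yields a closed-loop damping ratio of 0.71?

Closed-loop characteristic equation: s² + 6.9s + K_p·4.4 = 0.
So ω_n = √(4.4K_p) and 2ζω_n = 6.9, giving ζ = 6.9/(2√(4.4K_p)).
Setting ζ = 0.71: √(4.4K_p) = 6.9/(2·0.71) = 4.859, so K_p = 23.61/4.4 = 5.37.

K_p = 5.37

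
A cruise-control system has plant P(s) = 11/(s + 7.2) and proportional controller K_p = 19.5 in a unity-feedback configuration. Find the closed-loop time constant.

τ = 0.00451 s

Closed-loop transfer function: T(s) = K_p·P(s)/(1 + K_p·P(s)) = 214.5/(s + 7.2 + 214.5) = 214.5/(s + 221.7).
Time constant τ = 1/221.7 = 0.00451 s.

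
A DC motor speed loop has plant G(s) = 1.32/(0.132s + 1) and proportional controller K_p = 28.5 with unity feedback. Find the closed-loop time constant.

τ = 0.00342 s

Closed loop: T(s) = K_p·G/(1+K_p·G) = 37.62/(0.132s + 1 + 37.62), with pole at s = −(1 + 37.62)/0.132 = −292.6.
Closed-loop time constant τ = 1/292.6 = 0.00342 s.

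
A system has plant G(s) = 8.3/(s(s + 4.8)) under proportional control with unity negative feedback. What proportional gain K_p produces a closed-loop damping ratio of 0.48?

K_p = 3.01

Closed-loop characteristic equation: s² + 4.8s + K_p·8.3 = 0.
So ω_n = √(8.3K_p) and 2ζω_n = 4.8, giving ζ = 4.8/(2√(8.3K_p)).
Setting ζ = 0.48: √(8.3K_p) = 4.8/(2·0.48) = 5, so K_p = 25/8.3 = 3.01.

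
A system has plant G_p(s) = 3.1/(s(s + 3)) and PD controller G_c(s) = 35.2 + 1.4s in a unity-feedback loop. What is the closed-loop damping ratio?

ζ = 0.351

Forward path: (35.2 + 1.4s)·3.1/(s(s+3)). The closed-loop characteristic equation is s² + (3 + 3.1·1.4)s + 3.1·35.2 = 0.
That is s² + 7.34s + 109.1 = 0, so ω_n = 10.45 rad/s and ζ = 7.34/(2·10.45) = 0.3513.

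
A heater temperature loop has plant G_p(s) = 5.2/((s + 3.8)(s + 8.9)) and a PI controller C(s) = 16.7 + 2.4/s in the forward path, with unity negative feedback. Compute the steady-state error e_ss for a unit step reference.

0

The open loop C(s)G_p(s) has a pole at the origin (type 1), so the static position error constant is infinite and e_ss = 1/(1+∞) = 0.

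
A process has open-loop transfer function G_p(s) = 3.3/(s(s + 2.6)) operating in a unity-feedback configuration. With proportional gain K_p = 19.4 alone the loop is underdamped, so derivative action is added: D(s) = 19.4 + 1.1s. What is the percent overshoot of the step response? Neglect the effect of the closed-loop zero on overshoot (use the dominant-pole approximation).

Forward path: (19.4 + 1.1s)·3.3/(s(s+2.6)). The closed-loop characteristic equation is s² + (2.6 + 3.3·1.1)s + 3.3·19.4 = 0.
That is s² + 6.23s + 64.02 = 0, so ω_n = 8.001 rad/s and ζ = 6.23/(2·8.001) = 0.3893.
%OS = 100·exp(−πζ/√(1−ζ²)) = 26.5%.

26.5%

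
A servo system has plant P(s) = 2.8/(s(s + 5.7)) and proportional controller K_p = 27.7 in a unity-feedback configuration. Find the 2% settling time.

T_s ≈ 1.4 s

Closed-loop characteristic equation: s² + 5.7s + 77.56 = 0, so ω_n = 8.807 rad/s and ζ = 5.7/(2·8.807) = 0.3236.
2% settling time T_s ≈ 4/(ζω_n) = 4/2.85 = 1.4 s.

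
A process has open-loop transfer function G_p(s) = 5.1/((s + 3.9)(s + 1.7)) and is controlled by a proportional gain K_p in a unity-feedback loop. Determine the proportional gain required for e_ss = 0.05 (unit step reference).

For a type-0 loop with proportional control, e_ss = 1/(1 + K_p·G_p(0)).
G_p(0) = 0.7692. Require 1/(1 + K_p·0.7692) = 0.05, so 1 + 0.7692·K_p = 20.
K_p = (20 − 1)/0.7692 = 24.7.

K_p = 24.7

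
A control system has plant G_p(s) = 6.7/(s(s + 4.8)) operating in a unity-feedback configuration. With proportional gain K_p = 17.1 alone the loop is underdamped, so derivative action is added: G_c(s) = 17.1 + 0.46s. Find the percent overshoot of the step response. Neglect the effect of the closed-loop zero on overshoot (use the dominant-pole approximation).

Forward path: (17.1 + 0.46s)·6.7/(s(s+4.8)). The closed-loop characteristic equation is s² + (4.8 + 6.7·0.46)s + 6.7·17.1 = 0.
That is s² + 7.882s + 114.6 = 0, so ω_n = 10.7 rad/s and ζ = 7.882/(2·10.7) = 0.3682.
%OS = 100·exp(−πζ/√(1−ζ²)) = 28.8%.

28.8%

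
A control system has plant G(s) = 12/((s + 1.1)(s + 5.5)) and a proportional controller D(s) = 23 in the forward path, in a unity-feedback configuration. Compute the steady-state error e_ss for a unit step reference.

The loop is type 0. Static position error constant K_pos = D(0)·G(0) = 23·1.983 = 45.62.
Steady-state error to a unit step: e_ss = 1/(1+K_pos) = 1/46.62 = 0.0215.

0.0215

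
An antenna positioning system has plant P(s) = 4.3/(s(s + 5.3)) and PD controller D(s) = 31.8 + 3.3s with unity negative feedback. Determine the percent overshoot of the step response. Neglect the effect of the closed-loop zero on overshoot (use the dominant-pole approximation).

0.877%

Forward path: (31.8 + 3.3s)·4.3/(s(s+5.3)). The closed-loop characteristic equation is s² + (5.3 + 4.3·3.3)s + 4.3·31.8 = 0.
That is s² + 19.49s + 136.7 = 0, so ω_n = 11.69 rad/s and ζ = 19.49/(2·11.69) = 0.8334.
%OS = 100·exp(−πζ/√(1−ζ²)) = 0.877%.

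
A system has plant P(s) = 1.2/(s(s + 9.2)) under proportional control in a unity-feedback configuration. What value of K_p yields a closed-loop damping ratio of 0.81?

K_p = 26.9

Closed-loop characteristic equation: s² + 9.2s + K_p·1.2 = 0.
So ω_n = √(1.2K_p) and 2ζω_n = 9.2, giving ζ = 9.2/(2√(1.2K_p)).
Setting ζ = 0.81: √(1.2K_p) = 9.2/(2·0.81) = 5.679, so K_p = 32.25/1.2 = 26.9.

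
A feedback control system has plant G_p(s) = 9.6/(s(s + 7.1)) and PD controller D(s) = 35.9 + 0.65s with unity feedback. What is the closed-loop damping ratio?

Forward path: (35.9 + 0.65s)·9.6/(s(s+7.1)). The closed-loop characteristic equation is s² + (7.1 + 9.6·0.65)s + 9.6·35.9 = 0.
That is s² + 13.34s + 344.6 = 0, so ω_n = 18.56 rad/s and ζ = 13.34/(2·18.56) = 0.3593.

ζ = 0.359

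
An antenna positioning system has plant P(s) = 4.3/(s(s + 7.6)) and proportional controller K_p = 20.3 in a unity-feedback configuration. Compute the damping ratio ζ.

ζ = 0.407

With unity feedback the closed-loop characteristic equation is s² + 7.6s + 20.3·4.3 = s² + 7.6s + 87.29 = 0.
Matching s² + 2ζω_n s + ω_n²: ω_n = √87.29 = 9.343 rad/s and 2ζω_n = 7.6, so ζ = 7.6/(2·9.343) = 0.407.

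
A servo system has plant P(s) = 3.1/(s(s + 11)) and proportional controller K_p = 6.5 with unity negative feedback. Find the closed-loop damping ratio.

1 + K_p·P(s) = 0 gives s² + 11s + 20.15 = 0.
Matching s² + 2ζω_n s + ω_n²: ω_n = √20.15 = 4.489 rad/s and 2ζω_n = 11, so ζ = 11/(2·4.489) = 1.23.

ζ = 1.23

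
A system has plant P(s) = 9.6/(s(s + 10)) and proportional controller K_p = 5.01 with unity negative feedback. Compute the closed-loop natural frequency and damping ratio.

1 + K_p·P(s) = 0 gives s² + 10s + 48.1 = 0.
Matching s² + 2ζω_n s + ω_n²: ω_n = √48.1 = 6.935 rad/s and 2ζω_n = 10, so ζ = 10/(2·6.935) = 0.721.

ω_n = 6.94 rad/s, ζ = 0.721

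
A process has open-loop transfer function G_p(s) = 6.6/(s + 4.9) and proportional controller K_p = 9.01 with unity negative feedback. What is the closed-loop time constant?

Closed-loop transfer function: T(s) = K_p·G_p(s)/(1 + K_p·G_p(s)) = 59.47/(s + 4.9 + 59.47) = 59.47/(s + 64.37).
Time constant τ = 1/64.37 = 0.0155 s.

τ = 0.0155 s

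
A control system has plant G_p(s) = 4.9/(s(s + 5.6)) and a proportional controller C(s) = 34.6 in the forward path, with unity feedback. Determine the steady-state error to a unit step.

0

The open loop C(s)G_p(s) has a pole at the origin (type 1), so the static position error constant is infinite and e_ss = 1/(1+∞) = 0.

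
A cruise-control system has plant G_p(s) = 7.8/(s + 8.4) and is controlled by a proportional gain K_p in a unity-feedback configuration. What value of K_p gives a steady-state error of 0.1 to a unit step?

Steady-state error for a unit step on this type-0 loop is 1/(1 + K_p·G_p(0)).
G_p(0) = 0.9286. Require 1/(1 + K_p·0.9286) = 0.1, so 1 + 0.9286·K_p = 10.
K_p = (10 − 1)/0.9286 = 9.69.

K_p = 9.69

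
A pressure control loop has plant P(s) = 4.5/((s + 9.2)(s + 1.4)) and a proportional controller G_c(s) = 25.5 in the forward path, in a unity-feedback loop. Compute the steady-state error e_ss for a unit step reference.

The loop is type 0. Static position error constant K_pos = G_c(0)·P(0) = 25.5·0.3494 = 8.909.
Steady-state error to a unit step: e_ss = 1/(1+K_pos) = 1/9.909 = 0.101.

0.101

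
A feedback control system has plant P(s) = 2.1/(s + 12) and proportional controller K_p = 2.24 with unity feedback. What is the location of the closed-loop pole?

Closed-loop transfer function: T(s) = K_p·P(s)/(1 + K_p·P(s)) = 4.704/(s + 12 + 4.704) = 4.704/(s + 16.7).
The closed-loop pole is at s = −16.7.

s = -16.7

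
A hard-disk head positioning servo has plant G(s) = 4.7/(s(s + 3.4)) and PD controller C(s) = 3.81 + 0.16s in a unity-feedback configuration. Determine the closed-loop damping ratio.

ζ = 0.491

Forward path: (3.81 + 0.16s)·4.7/(s(s+3.4)). The closed-loop characteristic equation is s² + (3.4 + 4.7·0.16)s + 4.7·3.81 = 0.
That is s² + 4.152s + 17.91 = 0, so ω_n = 4.232 rad/s and ζ = 4.152/(2·4.232) = 0.4906.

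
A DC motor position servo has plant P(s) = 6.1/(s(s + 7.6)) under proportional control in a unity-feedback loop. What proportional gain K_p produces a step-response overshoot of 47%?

K_p = 43.4

From %OS = 100·exp(−πζ/√(1−ζ²)) = 47%, ζ = −ln(0.47)/√(π²+ln²(0.47)) = 0.2337.
Characteristic equation s² + 7.6s + 6.1K_p = 0 gives ζ = 7.6/(2√(6.1K_p)).
Setting ζ = 0.2337: √(6.1K_p) = 7.6/(2·0.2337) = 16.26, so K_p = 264.4/6.1 = 43.4.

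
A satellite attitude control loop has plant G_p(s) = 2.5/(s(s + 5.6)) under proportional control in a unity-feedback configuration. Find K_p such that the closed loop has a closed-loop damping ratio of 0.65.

Closed-loop characteristic equation: s² + 5.6s + K_p·2.5 = 0.
So ω_n = √(2.5K_p) and 2ζω_n = 5.6, giving ζ = 5.6/(2√(2.5K_p)).
Setting ζ = 0.65: √(2.5K_p) = 5.6/(2·0.65) = 4.308, so K_p = 18.56/2.5 = 7.42.

K_p = 7.42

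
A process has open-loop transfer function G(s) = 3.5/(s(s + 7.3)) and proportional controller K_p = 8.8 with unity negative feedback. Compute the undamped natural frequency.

The closed-loop denominator is s(s+7.3) + 8.8·3.5 = s² + 7.3s + 30.8.
Matching s² + 2ζω_n s + ω_n²: ω_n = √30.8 = 5.55 rad/s and 2ζω_n = 7.3, so ζ = 7.3/(2·5.55) = 0.658.

ω_n = 5.55 rad/s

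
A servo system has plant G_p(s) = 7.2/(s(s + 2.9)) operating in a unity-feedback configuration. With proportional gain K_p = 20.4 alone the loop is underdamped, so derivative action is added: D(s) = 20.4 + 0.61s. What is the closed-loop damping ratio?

Forward path: (20.4 + 0.61s)·7.2/(s(s+2.9)). The closed-loop characteristic equation is s² + (2.9 + 7.2·0.61)s + 7.2·20.4 = 0.
That is s² + 7.292s + 146.9 = 0, so ω_n = 12.12 rad/s and ζ = 7.292/(2·12.12) = 0.3008.

ζ = 0.301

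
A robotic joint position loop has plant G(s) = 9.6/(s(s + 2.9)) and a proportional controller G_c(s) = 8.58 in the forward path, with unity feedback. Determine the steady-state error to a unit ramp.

The loop has one pole at the origin (type 1). Velocity error constant K_v = lim_{s→0} s·G_c(s)G(s) = 8.58·9.6/2.9 = 28.4.
Steady-state error to a unit ramp: e_ss = 1/K_v = 0.0352.

0.0352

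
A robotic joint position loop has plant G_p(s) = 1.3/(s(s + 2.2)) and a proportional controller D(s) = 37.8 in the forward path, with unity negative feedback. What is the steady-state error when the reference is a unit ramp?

0.0448

The loop has one pole at the origin (type 1). Velocity error constant K_v = lim_{s→0} s·D(s)G_p(s) = 37.8·1.3/2.2 = 22.34.
Steady-state error to a unit ramp: e_ss = 1/K_v = 0.0448.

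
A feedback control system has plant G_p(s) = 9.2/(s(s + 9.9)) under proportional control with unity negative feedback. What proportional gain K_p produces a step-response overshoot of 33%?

K_p = 24

From %OS = 100·exp(−πζ/√(1−ζ²)) = 33%, ζ = −ln(0.33)/√(π²+ln²(0.33)) = 0.3328.
Characteristic equation s² + 9.9s + 9.2K_p = 0 gives ζ = 9.9/(2√(9.2K_p)).
Setting ζ = 0.3328: √(9.2K_p) = 9.9/(2·0.3328) = 14.87, so K_p = 221.3/9.2 = 24.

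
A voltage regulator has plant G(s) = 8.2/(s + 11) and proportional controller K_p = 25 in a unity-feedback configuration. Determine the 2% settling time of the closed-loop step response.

Closed-loop transfer function: T(s) = K_p·G(s)/(1 + K_p·G(s)) = 205/(s + 11 + 205) = 205/(s + 216).
Time constant τ = 1/216 = 0.00463 s, so the 2% settling time is about 4τ = 0.0185 s.

T_s ≈ 0.0185 s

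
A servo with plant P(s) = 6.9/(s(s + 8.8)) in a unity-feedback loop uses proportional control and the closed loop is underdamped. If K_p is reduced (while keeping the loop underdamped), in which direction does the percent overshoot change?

decrease

ζ = 8.8/(2√(6.9K_p)) rises as K_p falls; higher damping means less overshoot.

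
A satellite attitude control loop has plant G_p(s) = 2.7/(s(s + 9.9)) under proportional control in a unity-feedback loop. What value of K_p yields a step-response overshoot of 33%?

From %OS = 100·exp(−πζ/√(1−ζ²)) = 33%, ζ = −ln(0.33)/√(π²+ln²(0.33)) = 0.3328.
Characteristic equation s² + 9.9s + 2.7K_p = 0 gives ζ = 9.9/(2√(2.7K_p)).
Setting ζ = 0.3328: √(2.7K_p) = 9.9/(2·0.3328) = 14.87, so K_p = 221.3/2.7 = 81.9.

K_p = 81.9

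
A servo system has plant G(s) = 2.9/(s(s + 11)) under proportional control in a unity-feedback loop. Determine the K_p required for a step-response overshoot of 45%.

From %OS = 100·exp(−πζ/√(1−ζ²)) = 45%, ζ = −ln(0.45)/√(π²+ln²(0.45)) = 0.2463.
Characteristic equation s² + 11s + 2.9K_p = 0 gives ζ = 11/(2√(2.9K_p)).
Setting ζ = 0.2463: √(2.9K_p) = 11/(2·0.2463) = 22.33, so K_p = 498.5/2.9 = 172.

K_p = 172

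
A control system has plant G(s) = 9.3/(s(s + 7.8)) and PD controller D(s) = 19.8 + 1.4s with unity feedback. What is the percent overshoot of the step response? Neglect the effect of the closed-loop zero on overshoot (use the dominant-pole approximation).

Forward path: (19.8 + 1.4s)·9.3/(s(s+7.8)). The closed-loop characteristic equation is s² + (7.8 + 9.3·1.4)s + 9.3·19.8 = 0.
That is s² + 20.82s + 184.1 = 0, so ω_n = 13.57 rad/s and ζ = 20.82/(2·13.57) = 0.7671.
%OS = 100·exp(−πζ/√(1−ζ²)) = 2.34%.

2.34%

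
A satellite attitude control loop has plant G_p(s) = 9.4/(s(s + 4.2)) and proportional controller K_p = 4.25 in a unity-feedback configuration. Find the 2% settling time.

T_s ≈ 1.9 s

Closed-loop characteristic equation: s² + 4.2s + 39.95 = 0, so ω_n = 6.321 rad/s and ζ = 4.2/(2·6.321) = 0.3322.
2% settling time T_s ≈ 4/(ζω_n) = 4/2.1 = 1.9 s.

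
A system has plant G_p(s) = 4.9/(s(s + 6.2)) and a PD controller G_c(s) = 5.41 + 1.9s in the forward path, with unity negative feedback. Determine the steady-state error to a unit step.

The open loop G_c(s)G_p(s) has a pole at the origin (type 1), so the static position error constant is infinite and e_ss = 1/(1+∞) = 0.

0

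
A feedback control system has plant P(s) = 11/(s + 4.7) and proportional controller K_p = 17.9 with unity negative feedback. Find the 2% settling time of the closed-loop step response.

Closed-loop transfer function: T(s) = K_p·P(s)/(1 + K_p·P(s)) = 196.9/(s + 4.7 + 196.9) = 196.9/(s + 201.6).
Time constant τ = 1/201.6 = 0.00496 s, so the 2% settling time is about 4τ = 0.0198 s.

T_s ≈ 0.0198 s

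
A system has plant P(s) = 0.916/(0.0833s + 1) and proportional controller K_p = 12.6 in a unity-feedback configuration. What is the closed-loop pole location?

s = -150.6

Closed loop: T(s) = K_p·P/(1+K_p·P) = 11.54/(0.0833s + 1 + 11.54), with pole at s = −(1 + 11.54)/0.0833 = −150.6.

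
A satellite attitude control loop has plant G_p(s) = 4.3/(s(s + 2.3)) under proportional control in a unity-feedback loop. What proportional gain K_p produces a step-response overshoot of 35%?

K_p = 3.06

From %OS = 100·exp(−πζ/√(1−ζ²)) = 35%, ζ = −ln(0.35)/√(π²+ln²(0.35)) = 0.3169.
Characteristic equation s² + 2.3s + 4.3K_p = 0 gives ζ = 2.3/(2√(4.3K_p)).
Setting ζ = 0.3169: √(4.3K_p) = 2.3/(2·0.3169) = 3.628, so K_p = 13.17/4.3 = 3.06.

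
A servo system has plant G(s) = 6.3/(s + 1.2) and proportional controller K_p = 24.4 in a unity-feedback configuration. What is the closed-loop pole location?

Closed-loop transfer function: T(s) = K_p·G(s)/(1 + K_p·G(s)) = 153.7/(s + 1.2 + 153.7) = 153.7/(s + 154.9).
The closed-loop pole is at s = −154.9.

s = -154.9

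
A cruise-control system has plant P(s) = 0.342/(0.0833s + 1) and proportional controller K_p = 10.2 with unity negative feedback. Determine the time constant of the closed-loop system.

Closed loop: T(s) = K_p·P/(1+K_p·P) = 3.488/(0.0833s + 1 + 3.488), with pole at s = −(1 + 3.488)/0.0833 = −53.88.
Closed-loop time constant τ = 1/53.88 = 0.0186 s.

τ = 0.0186 s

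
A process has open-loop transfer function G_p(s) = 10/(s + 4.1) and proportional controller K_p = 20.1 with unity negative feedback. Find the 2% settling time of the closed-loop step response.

T_s ≈ 0.0195 s

Closed-loop transfer function: T(s) = K_p·G_p(s)/(1 + K_p·G_p(s)) = 201/(s + 4.1 + 201) = 201/(s + 205.1).
Time constant τ = 1/205.1 = 0.004876 s, so the 2% settling time is about 4τ = 0.0195 s.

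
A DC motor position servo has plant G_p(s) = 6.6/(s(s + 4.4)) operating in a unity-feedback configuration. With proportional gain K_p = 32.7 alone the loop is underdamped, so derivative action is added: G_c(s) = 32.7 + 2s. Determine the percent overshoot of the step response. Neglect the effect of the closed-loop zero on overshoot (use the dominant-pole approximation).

Forward path: (32.7 + 2s)·6.6/(s(s+4.4)). The closed-loop characteristic equation is s² + (4.4 + 6.6·2)s + 6.6·32.7 = 0.
That is s² + 17.6s + 215.8 = 0, so ω_n = 14.69 rad/s and ζ = 17.6/(2·14.69) = 0.599.
%OS = 100·exp(−πζ/√(1−ζ²)) = 9.54%.

9.54%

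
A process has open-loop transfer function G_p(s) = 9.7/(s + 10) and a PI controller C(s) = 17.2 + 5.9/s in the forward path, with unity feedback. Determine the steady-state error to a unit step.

The open loop C(s)G_p(s) has a pole at the origin (type 1), so the static position error constant is infinite and e_ss = 1/(1+∞) = 0.

0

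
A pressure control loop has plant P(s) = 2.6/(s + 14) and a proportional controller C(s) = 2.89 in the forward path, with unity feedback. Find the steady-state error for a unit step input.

0.651

The loop is type 0. Static position error constant K_pos = C(0)·P(0) = 2.89·0.1857 = 0.5367.
Steady-state error to a unit step: e_ss = 1/(1+K_pos) = 1/1.537 = 0.651.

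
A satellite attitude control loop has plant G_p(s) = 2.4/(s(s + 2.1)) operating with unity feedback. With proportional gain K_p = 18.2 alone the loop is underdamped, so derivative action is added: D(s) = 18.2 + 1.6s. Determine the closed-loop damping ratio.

ζ = 0.449

Forward path: (18.2 + 1.6s)·2.4/(s(s+2.1)). The closed-loop characteristic equation is s² + (2.1 + 2.4·1.6)s + 2.4·18.2 = 0.
That is s² + 5.94s + 43.68 = 0, so ω_n = 6.609 rad/s and ζ = 5.94/(2·6.609) = 0.4494.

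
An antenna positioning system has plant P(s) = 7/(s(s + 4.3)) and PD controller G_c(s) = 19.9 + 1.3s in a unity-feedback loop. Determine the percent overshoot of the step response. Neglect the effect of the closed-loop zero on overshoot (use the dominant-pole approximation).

11.5%

Forward path: (19.9 + 1.3s)·7/(s(s+4.3)). The closed-loop characteristic equation is s² + (4.3 + 7·1.3)s + 7·19.9 = 0.
That is s² + 13.4s + 139.3 = 0, so ω_n = 11.8 rad/s and ζ = 13.4/(2·11.8) = 0.5677.
%OS = 100·exp(−πζ/√(1−ζ²)) = 11.5%.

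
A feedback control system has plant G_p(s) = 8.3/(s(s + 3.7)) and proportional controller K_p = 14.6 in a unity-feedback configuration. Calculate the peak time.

T_p = 0.29 s

Closed-loop characteristic equation: s² + 3.7s + 121.2 = 0, so ω_n = 11.01 rad/s and ζ = 3.7/(2·11.01) = 0.1681.
Damped frequency ω_d = ω_n√(1−ζ²) = 10.85 rad/s, so peak time T_p = π/ω_d = 0.29 s.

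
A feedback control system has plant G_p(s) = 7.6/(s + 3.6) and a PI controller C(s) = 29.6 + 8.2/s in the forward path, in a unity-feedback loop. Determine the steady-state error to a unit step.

The open loop C(s)G_p(s) has a pole at the origin (type 1), so the static position error constant is infinite and e_ss = 1/(1+∞) = 0.

0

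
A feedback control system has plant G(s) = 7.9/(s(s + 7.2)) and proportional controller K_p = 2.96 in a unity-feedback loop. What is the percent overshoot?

From 1 + K_pG(s) = 0: s² + 7.2s + 23.38 = 0 ⇒ ω_n = 4.836, ζ = 0.7445.
%OS = 100·exp(−πζ/√(1−ζ²)) = 100·exp(−π·0.7445/√0.4458) = 3.01%.

3.01%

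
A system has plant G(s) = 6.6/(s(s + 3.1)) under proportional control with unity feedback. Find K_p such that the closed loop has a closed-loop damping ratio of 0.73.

Closed-loop characteristic equation: s² + 3.1s + K_p·6.6 = 0.
So ω_n = √(6.6K_p) and 2ζω_n = 3.1, giving ζ = 3.1/(2√(6.6K_p)).
Setting ζ = 0.73: √(6.6K_p) = 3.1/(2·0.73) = 2.123, so K_p = 4.508/6.6 = 0.683.

K_p = 0.683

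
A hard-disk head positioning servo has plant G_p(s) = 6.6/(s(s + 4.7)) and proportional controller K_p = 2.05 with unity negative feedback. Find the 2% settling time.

T_s ≈ 1.7 s

Closed-loop characteristic equation: s² + 4.7s + 13.53 = 0, so ω_n = 3.678 rad/s and ζ = 4.7/(2·3.678) = 0.6389.
2% settling time T_s ≈ 4/(ζω_n) = 4/2.35 = 1.7 s.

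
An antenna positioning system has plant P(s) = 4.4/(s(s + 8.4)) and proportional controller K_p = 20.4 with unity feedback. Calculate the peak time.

Closed-loop characteristic equation: s² + 8.4s + 89.76 = 0, so ω_n = 9.474 rad/s and ζ = 8.4/(2·9.474) = 0.4433.
Damped frequency ω_d = ω_n√(1−ζ²) = 8.492 rad/s, so peak time T_p = π/ω_d = 0.37 s.

T_p = 0.37 s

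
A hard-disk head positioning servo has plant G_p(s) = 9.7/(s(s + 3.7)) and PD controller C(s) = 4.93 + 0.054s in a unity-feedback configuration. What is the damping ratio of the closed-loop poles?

ζ = 0.305

Forward path: (4.93 + 0.054s)·9.7/(s(s+3.7)). The closed-loop characteristic equation is s² + (3.7 + 9.7·0.054)s + 9.7·4.93 = 0.
That is s² + 4.224s + 47.82 = 0, so ω_n = 6.915 rad/s and ζ = 4.224/(2·6.915) = 0.3054.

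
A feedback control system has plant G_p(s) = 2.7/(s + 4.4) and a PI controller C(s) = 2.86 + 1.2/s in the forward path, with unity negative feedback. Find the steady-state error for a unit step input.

The open loop C(s)G_p(s) has a pole at the origin (type 1), so the static position error constant is infinite and e_ss = 1/(1+∞) = 0.

0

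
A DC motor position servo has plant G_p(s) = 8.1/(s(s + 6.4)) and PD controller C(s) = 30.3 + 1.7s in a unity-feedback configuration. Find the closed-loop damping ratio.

Forward path: (30.3 + 1.7s)·8.1/(s(s+6.4)). The closed-loop characteristic equation is s² + (6.4 + 8.1·1.7)s + 8.1·30.3 = 0.
That is s² + 20.17s + 245.4 = 0, so ω_n = 15.67 rad/s and ζ = 20.17/(2·15.67) = 0.6437.

ζ = 0.644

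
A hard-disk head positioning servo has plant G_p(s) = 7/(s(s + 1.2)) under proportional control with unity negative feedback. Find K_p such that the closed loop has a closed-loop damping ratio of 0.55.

Closed-loop characteristic equation: s² + 1.2s + K_p·7 = 0.
So ω_n = √(7K_p) and 2ζω_n = 1.2, giving ζ = 1.2/(2√(7K_p)).
Setting ζ = 0.55: √(7K_p) = 1.2/(2·0.55) = 1.091, so K_p = 1.19/7 = 0.17.

K_p = 0.17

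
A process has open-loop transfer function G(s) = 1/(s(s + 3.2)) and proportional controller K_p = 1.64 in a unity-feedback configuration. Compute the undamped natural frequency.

1 + K_p·G(s) = 0 gives s² + 3.2s + 1.64 = 0.
So ω_n² = 1.64 ⇒ ω_n = 1.281 rad/s, and ζ = 3.2/(2ω_n) = 1.25.

ω_n = 1.28 rad/s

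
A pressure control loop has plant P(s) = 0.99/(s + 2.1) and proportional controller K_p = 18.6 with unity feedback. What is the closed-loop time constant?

τ = 0.0487 s

Closed-loop transfer function: T(s) = K_p·P(s)/(1 + K_p·P(s)) = 18.41/(s + 2.1 + 18.41) = 18.41/(s + 20.51).
Time constant τ = 1/20.51 = 0.0487 s.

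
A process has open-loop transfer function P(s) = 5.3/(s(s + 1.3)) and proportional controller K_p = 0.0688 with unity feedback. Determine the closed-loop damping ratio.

ζ = 1.08

1 + K_p·P(s) = 0 gives s² + 1.3s + 0.3646 = 0.
Matching s² + 2ζω_n s + ω_n²: ω_n = √0.3646 = 0.6039 rad/s and 2ζω_n = 1.3, so ζ = 1.3/(2·0.6039) = 1.08.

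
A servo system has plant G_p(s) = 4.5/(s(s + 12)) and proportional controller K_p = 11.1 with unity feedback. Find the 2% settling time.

The closed-loop denominator s² + 12s + 49.95 gives ω_n = √49.95 = 7.068 and ζ = 12/(2ω_n) = 0.849.
2% settling time T_s ≈ 4/(ζω_n) = 4/6 = 0.667 s.

T_s ≈ 0.667 s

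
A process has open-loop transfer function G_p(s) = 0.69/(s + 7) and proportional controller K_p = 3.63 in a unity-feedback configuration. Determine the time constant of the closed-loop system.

Closed-loop transfer function: T(s) = K_p·G_p(s)/(1 + K_p·G_p(s)) = 2.505/(s + 7 + 2.505) = 2.505/(s + 9.505).
Time constant τ = 1/9.505 = 0.105 s.

τ = 0.105 s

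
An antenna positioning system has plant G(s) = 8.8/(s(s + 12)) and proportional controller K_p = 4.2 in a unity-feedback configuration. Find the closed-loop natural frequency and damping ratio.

1 + K_p·G(s) = 0 gives s² + 12s + 36.96 = 0.
Matching s² + 2ζω_n s + ω_n²: ω_n = √36.96 = 6.079 rad/s and 2ζω_n = 12, so ζ = 12/(2·6.079) = 0.987.

ω_n = 6.08 rad/s, ζ = 0.987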